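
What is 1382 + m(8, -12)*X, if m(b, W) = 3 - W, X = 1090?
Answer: 17732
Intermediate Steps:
1382 + m(8, -12)*X = 1382 + (3 - 1*(-12))*1090 = 1382 + (3 + 12)*1090 = 1382 + 15*1090 = 1382 + 16350 = 17732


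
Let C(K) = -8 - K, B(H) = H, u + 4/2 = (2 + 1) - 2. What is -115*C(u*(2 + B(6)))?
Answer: 0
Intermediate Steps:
u = -1 (u = -2 + ((2 + 1) - 2) = -2 + (3 - 2) = -2 + 1 = -1)
-115*C(u*(2 + B(6))) = -115*(-8 - (-1)*(2 + 6)) = -115*(-8 - (-1)*8) = -115*(-8 - 1*(-8)) = -115*(-8 + 8) = -115*0 = 0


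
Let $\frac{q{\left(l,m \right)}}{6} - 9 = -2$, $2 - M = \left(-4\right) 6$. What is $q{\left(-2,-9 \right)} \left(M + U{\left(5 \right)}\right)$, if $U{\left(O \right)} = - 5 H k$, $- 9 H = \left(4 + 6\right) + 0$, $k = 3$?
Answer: $1792$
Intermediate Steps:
$M = 26$ ($M = 2 - \left(-4\right) 6 = 2 - -24 = 2 + 24 = 26$)
$H = - \frac{10}{9}$ ($H = - \frac{\left(4 + 6\right) + 0}{9} = - \frac{10 + 0}{9} = \left(- \frac{1}{9}\right) 10 = - \frac{10}{9} \approx -1.1111$)
$q{\left(l,m \right)} = 42$ ($q{\left(l,m \right)} = 54 + 6 \left(-2\right) = 54 - 12 = 42$)
$U{\left(O \right)} = \frac{50}{3}$ ($U{\left(O \right)} = \left(-5\right) \left(- \frac{10}{9}\right) 3 = \frac{50}{9} \cdot 3 = \frac{50}{3}$)
$q{\left(-2,-9 \right)} \left(M + U{\left(5 \right)}\right) = 42 \left(26 + \frac{50}{3}\right) = 42 \cdot \frac{128}{3} = 1792$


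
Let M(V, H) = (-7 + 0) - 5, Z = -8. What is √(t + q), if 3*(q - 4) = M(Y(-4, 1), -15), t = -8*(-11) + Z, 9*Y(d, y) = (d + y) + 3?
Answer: 4*√5 ≈ 8.9443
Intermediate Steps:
Y(d, y) = ⅓ + d/9 + y/9 (Y(d, y) = ((d + y) + 3)/9 = (3 + d + y)/9 = ⅓ + d/9 + y/9)
M(V, H) = -12 (M(V, H) = -7 - 5 = -12)
t = 80 (t = -8*(-11) - 8 = 88 - 8 = 80)
q = 0 (q = 4 + (⅓)*(-12) = 4 - 4 = 0)
√(t + q) = √(80 + 0) = √80 = 4*√5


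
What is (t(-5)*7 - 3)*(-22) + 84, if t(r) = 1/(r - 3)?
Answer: 677/4 ≈ 169.25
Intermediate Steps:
t(r) = 1/(-3 + r)
(t(-5)*7 - 3)*(-22) + 84 = (7/(-3 - 5) - 3)*(-22) + 84 = (7/(-8) - 3)*(-22) + 84 = (-⅛*7 - 3)*(-22) + 84 = (-7/8 - 3)*(-22) + 84 = -31/8*(-22) + 84 = 341/4 + 84 = 677/4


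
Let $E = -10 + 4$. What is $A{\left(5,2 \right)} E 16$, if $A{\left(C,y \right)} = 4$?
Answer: $-384$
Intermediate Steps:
$E = -6$
$A{\left(5,2 \right)} E 16 = 4 \left(-6\right) 16 = \left(-24\right) 16 = -384$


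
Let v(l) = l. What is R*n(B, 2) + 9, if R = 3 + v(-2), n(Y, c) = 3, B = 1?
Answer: 12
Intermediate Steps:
R = 1 (R = 3 - 2 = 1)
R*n(B, 2) + 9 = 1*3 + 9 = 3 + 9 = 12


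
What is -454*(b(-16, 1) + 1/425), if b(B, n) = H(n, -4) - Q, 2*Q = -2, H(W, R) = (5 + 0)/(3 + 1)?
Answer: -869183/850 ≈ -1022.6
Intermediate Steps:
H(W, R) = 5/4
Q = -1 (Q = (½)*(-2) = -1)
b(B, n) = 9/4 (b(B, n) = 5/4 - 1*(-1) = 5/4 + 1 = 9/4)
-454*(b(-16, 1) + 1/425) = -454*(9/4 + 1/425) = -454*3829/1700 = -869183/850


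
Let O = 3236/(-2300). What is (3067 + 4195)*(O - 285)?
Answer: -1195935208/575 ≈ -2.0799e+6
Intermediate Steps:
O = -809/575 (O = 3236*(-1/2300) = -809/575 ≈ -1.4070)
(3067 + 4195)*(O - 285) = (3067 + 4195)*(-809/575 - 285) = 7262*(-164684/575) = -1195935208/575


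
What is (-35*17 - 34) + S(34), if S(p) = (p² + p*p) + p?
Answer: 1717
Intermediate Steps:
S(p) = p + 2*p² (S(p) = (p² + p²) + p = 2*p² + p = p + 2*p²)
(-35*17 - 34) + S(34) = (-35*17 - 34) + 34*(1 + 2*34) = (-595 - 34) + 34*(1 + 68) = -629 + 34*69 = -629 + 2346 = 1717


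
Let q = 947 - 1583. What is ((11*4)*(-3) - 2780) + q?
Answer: -3548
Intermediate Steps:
q = -636
((11*4)*(-3) - 2780) + q = ((11*4)*(-3) - 2780) - 636 = (44*(-3) - 2780) - 636 = (-132 - 2780) - 636 = -2912 - 636 = -3548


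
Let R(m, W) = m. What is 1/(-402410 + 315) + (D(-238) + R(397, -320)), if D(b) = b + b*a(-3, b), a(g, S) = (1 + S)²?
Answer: -5375231291986/402095 ≈ -1.3368e+7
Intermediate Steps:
D(b) = b + b*(1 + b)²
1/(-402410 + 315) + (D(-238) + R(397, -320)) = 1/(-402410 + 315) + (-238*(1 + (1 - 238)²) + 397) = 1/(-402095) + (-238*(1 + (-237)²) + 397) = -1/402095 + (-238*(1 + 56169) + 397) = -1/402095 + (-238*56170 + 397) = -1/402095 + (-13368460 + 397) = -1/402095 - 13368063 = -5375231291986/402095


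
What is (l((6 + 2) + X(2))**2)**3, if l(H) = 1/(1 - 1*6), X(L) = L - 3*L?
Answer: 1/15625 ≈ 6.4000e-5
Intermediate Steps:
X(L) = -2*L
l(H) = -1/5 (l(H) = 1/(1 - 6) = 1/(-5) = -1/5)
(l((6 + 2) + X(2))**2)**3 = ((-1/5)**2)**3 = (1/25)**3 = 1/15625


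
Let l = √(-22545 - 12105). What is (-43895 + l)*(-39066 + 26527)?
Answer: 550399405 - 188085*I*√154 ≈ 5.504e+8 - 2.3341e+6*I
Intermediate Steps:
l = 15*I*√154 (l = √(-34650) = 15*I*√154 ≈ 186.15*I)
(-43895 + l)*(-39066 + 26527) = (-43895 + 15*I*√154)*(-39066 + 26527) = (-43895 + 15*I*√154)*(-12539) = 550399405 - 188085*I*√154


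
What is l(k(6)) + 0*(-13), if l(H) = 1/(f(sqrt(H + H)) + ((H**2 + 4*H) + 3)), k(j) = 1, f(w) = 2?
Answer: 1/10 ≈ 0.10000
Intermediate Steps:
l(H) = 1/(5 + H**2 + 4*H) (l(H) = 1/(2 + ((H**2 + 4*H) + 3)) = 1/(2 + (3 + H**2 + 4*H)) = 1/(5 + H**2 + 4*H))
l(k(6)) + 0*(-13) = 1/(5 + 1**2 + 4*1) + 0*(-13) = 1/(5 + 1 + 4) + 0 = 1/10 + 0 = 1/10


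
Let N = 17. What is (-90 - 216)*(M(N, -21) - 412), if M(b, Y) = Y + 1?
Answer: 132192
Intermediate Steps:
M(b, Y) = 1 + Y
(-90 - 216)*(M(N, -21) - 412) = (-90 - 216)*((1 - 21) - 412) = -306*(-20 - 412) = -306*(-432) = 132192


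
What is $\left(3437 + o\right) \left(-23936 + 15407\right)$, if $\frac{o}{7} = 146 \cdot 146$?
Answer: $-1301943321$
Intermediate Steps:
$o = 149212$ ($o = 7 \cdot 146 \cdot 146 = 7 \cdot 21316 = 149212$)
$\left(3437 + o\right) \left(-23936 + 15407\right) = \left(3437 + 149212\right) \left(-23936 + 15407\right) = 152649 \left(-8529\right) = -1301943321$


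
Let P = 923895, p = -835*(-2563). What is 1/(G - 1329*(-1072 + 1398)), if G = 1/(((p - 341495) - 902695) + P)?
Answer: -1819810/788439961739 ≈ -2.3081e-6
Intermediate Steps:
p = 2140105
G = 1/1819810 (G = 1/(((2140105 - 341495) - 902695) + 923895) = 1/((1798610 - 902695) + 923895) = 1/(895915 + 923895) = 1/1819810 ≈ 5.4951e-7)
1/(G - 1329*(-1072 + 1398)) = 1/(1/1819810 - 1329*(-1072 + 1398)) = 1/(1/1819810 - 1329*326) = 1/(1/1819810 - 433254) = 1/(-788439961739/1819810) = -1819810/788439961739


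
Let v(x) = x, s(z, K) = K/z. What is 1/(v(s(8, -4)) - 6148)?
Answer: -2/12297 ≈ -0.00016264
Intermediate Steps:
1/(v(s(8, -4)) - 6148) = 1/(-4/8 - 6148) = 1/(-4*⅛ - 6148) = 1/(-½ - 6148) = 1/(-12297/2) = -2/12297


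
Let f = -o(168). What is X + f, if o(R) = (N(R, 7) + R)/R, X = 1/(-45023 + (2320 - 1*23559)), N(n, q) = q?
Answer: -828287/795144 ≈ -1.0417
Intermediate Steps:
X = -1/66262 (X = 1/(-45023 + (2320 - 23559)) = 1/(-45023 - 21239) = 1/(-66262) = -1/66262 ≈ -1.5092e-5)
o(R) = (7 + R)/R
f = -25/24 (f = -(7 + 168)/168 = -175/168 = -1*25/24 = -25/24 ≈ -1.0417)
X + f = -1/66262 - 25/24 = -828287/795144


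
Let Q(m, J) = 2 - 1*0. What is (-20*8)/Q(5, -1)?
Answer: -80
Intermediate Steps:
Q(m, J) = 2 (Q(m, J) = 2 + 0 = 2)
(-20*8)/Q(5, -1) = (-20*8)/2 = (1/2)*(-160) = -80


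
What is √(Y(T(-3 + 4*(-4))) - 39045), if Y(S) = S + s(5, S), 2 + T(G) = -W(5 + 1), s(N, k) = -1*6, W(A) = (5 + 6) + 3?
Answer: I*√39067 ≈ 197.65*I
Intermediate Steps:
W(A) = 14 (W(A) = 11 + 3 = 14)
s(N, k) = -6
T(G) = -16 (T(G) = -2 - 1*14 = -2 - 14 = -16)
Y(S) = -6 + S (Y(S) = S - 6 = -6 + S)
√(Y(T(-3 + 4*(-4))) - 39045) = √((-6 - 16) - 39045) = √(-22 - 39045) = √(-39067) = I*√39067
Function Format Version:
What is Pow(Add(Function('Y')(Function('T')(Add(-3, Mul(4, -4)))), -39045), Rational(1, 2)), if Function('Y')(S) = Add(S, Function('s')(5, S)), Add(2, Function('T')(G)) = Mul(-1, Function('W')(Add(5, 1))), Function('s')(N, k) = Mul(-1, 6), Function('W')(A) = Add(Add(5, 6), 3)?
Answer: Mul(I, Pow(39067, Rational(1, 2))) ≈ Mul(197.65, I)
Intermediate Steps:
Function('W')(A) = 14 (Function('W')(A) = Add(11, 3) = 14)
Function('s')(N, k) = -6
Function('T')(G) = -16 (Function('T')(G) = Add(-2, Mul(-1, 14)) = Add(-2, -14) = -16)
Function('Y')(S) = Add(-6, S) (Function('Y')(S) = Add(S, -6) = Add(-6, S))
Pow(Add(Function('Y')(Function('T')(Add(-3, Mul(4, -4)))), -39045), Rational(1, 2)) = Pow(Add(Add(-6, -16), -39045), Rational(1, 2)) = Pow(Add(-22, -39045), Rational(1, 2)) = Pow(-39067, Rational(1, 2)) = Mul(I, Pow(39067, Rational(1, 2)))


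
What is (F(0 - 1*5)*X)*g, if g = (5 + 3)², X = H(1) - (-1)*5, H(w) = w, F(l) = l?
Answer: -1920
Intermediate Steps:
X = 6 (X = 1 - (-1)*5 = 1 - 1*(-5) = 1 + 5 = 6)
g = 64 (g = 8² = 64)
(F(0 - 1*5)*X)*g = ((0 - 1*5)*6)*64 = ((0 - 5)*6)*64 = -5*6*64 = -30*64 = -1920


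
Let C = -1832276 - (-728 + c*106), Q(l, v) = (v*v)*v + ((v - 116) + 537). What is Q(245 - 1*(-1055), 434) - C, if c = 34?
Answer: 83582511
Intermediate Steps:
Q(l, v) = 421 + v + v**3 (Q(l, v) = v**2*v + ((-116 + v) + 537) = v**3 + (421 + v) = 421 + v + v**3)
C = -1835152 (C = -1832276 - (-728 + 34*106) = -1832276 - (-728 + 3604) = -1832276 - 1*2876 = -1832276 - 2876 = -1835152)
Q(245 - 1*(-1055), 434) - C = (421 + 434 + 434**3) - 1*(-1835152) = (421 + 434 + 81746504) + 1835152 = 81747359 + 1835152 = 83582511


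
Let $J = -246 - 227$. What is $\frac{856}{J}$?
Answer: $- \frac{856}{473} \approx -1.8097$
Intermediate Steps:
$J = -473$
$\frac{856}{J} = \frac{856}{-473} = 856 \left(- \frac{1}{473}\right) = - \frac{856}{473}$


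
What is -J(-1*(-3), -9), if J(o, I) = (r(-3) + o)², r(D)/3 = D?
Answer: -36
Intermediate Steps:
r(D) = 3*D
J(o, I) = (-9 + o)² (J(o, I) = (3*(-3) + o)² = (-9 + o)²)
-J(-1*(-3), -9) = -(-9 - 1*(-3))² = -(-9 + 3)² = -1*(-6)² = -1*36 = -36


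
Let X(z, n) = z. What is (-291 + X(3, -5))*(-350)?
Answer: 100800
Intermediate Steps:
(-291 + X(3, -5))*(-350) = (-291 + 3)*(-350) = -288*(-350) = 100800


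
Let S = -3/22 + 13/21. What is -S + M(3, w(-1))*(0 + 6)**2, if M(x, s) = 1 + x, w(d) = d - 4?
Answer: 66305/462 ≈ 143.52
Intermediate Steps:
w(d) = -4 + d
S = 223/462 (S = -3*1/22 + 13*(1/21) = -3/22 + 13/21 = 223/462 ≈ 0.48268)
-S + M(3, w(-1))*(0 + 6)**2 = -1*223/462 + (1 + 3)*(0 + 6)**2 = -223/462 + 4*6**2 = -223/462 + 4*36 = -223/462 + 144 = 66305/462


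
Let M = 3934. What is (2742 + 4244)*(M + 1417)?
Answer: 37382086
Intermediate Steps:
(2742 + 4244)*(M + 1417) = (2742 + 4244)*(3934 + 1417) = 6986*5351 = 37382086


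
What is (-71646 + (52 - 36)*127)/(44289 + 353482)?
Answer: -69614/397771 ≈ -0.17501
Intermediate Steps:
(-71646 + (52 - 36)*127)/(44289 + 353482) = (-71646 + 16*127)/397771 = (-71646 + 2032)*(1/397771) = -69614*1/397771 = -69614/397771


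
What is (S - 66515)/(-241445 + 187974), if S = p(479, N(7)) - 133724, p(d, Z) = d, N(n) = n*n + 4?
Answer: 18160/4861 ≈ 3.7359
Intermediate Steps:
N(n) = 4 + n² (N(n) = n² + 4 = 4 + n²)
S = -133245 (S = 479 - 133724 = -133245)
(S - 66515)/(-241445 + 187974) = (-133245 - 66515)/(-241445 + 187974) = -199760/(-53471) = -199760*(-1/53471) = 18160/4861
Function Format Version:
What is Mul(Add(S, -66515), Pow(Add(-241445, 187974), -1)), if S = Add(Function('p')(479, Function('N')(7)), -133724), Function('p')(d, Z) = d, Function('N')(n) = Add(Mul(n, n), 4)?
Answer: Rational(18160, 4861) ≈ 3.7359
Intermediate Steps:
Function('N')(n) = Add(4, Pow(n, 2)) (Function('N')(n) = Add(Pow(n, 2), 4) = Add(4, Pow(n, 2)))
S = -133245 (S = Add(479, -133724) = -133245)
Mul(Add(S, -66515), Pow(Add(-241445, 187974), -1)) = Mul(Add(-133245, -66515), Pow(Add(-241445, 187974), -1)) = Mul(-199760, Pow(-53471, -1)) = Mul(-199760, Rational(-1, 53471)) = Rational(18160, 4861)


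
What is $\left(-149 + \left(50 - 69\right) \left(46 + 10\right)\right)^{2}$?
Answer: $1471369$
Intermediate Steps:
$\left(-149 + \left(50 - 69\right) \left(46 + 10\right)\right)^{2} = \left(-149 - 1064\right)^{2} = \left(-1213\right)^{2} = 1471369$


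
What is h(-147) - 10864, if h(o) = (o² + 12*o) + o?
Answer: 8834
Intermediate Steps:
h(o) = o² + 13*o
h(-147) - 10864 = -147*(13 - 147) - 10864 = -147*(-134) - 10864 = 19698 - 10864 = 8834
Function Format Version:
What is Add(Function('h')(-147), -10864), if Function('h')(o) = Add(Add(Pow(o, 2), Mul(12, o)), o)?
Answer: 8834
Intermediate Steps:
Function('h')(o) = Add(Pow(o, 2), Mul(13, o))
Add(Function('h')(-147), -10864) = Add(Mul(-147, Add(13, -147)), -10864) = Add(Mul(-147, -134), -10864) = Add(19698, -10864) = 8834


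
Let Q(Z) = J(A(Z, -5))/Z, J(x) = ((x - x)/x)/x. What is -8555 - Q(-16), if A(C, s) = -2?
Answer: -8555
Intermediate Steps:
J(x) = 0 (J(x) = (0/x)/x = 0/x = 0)
Q(Z) = 0 (Q(Z) = 0/Z = 0)
-8555 - Q(-16) = -8555 - 1*0 = -8555 + 0 = -8555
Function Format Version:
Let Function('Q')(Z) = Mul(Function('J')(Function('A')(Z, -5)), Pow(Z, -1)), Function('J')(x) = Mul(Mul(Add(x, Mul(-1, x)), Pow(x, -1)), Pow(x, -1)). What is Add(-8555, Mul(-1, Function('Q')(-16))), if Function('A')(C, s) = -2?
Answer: -8555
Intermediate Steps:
Function('J')(x) = 0 (Function('J')(x) = Mul(Mul(0, Pow(x, -1)), Pow(x, -1)) = Mul(0, Pow(x, -1)) = 0)
Function('Q')(Z) = 0 (Function('Q')(Z) = Mul(0, Pow(Z, -1)) = 0)
Add(-8555, Mul(-1, Function('Q')(-16))) = Add(-8555, Mul(-1, 0)) = Add(-8555, 0) = -8555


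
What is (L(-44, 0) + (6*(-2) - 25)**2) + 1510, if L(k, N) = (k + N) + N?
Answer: 2835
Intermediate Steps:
L(k, N) = k + 2*N (L(k, N) = (N + k) + N = k + 2*N)
(L(-44, 0) + (6*(-2) - 25)**2) + 1510 = ((-44 + 2*0) + (6*(-2) - 25)**2) + 1510 = ((-44 + 0) + (-12 - 25)**2) + 1510 = (-44 + (-37)**2) + 1510 = (-44 + 1369) + 1510 = 1325 + 1510 = 2835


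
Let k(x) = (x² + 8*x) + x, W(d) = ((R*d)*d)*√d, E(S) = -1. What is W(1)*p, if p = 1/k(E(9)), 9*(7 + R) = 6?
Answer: 19/24 ≈ 0.79167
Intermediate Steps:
R = -19/3 (R = -7 + (⅑)*6 = -7 + ⅔ = -19/3 ≈ -6.3333)
W(d) = -19*d^(5/2)/3 (W(d) = ((-19*d/3)*d)*√d = (-19*d²/3)*√d = -19*d^(5/2)/3)
k(x) = x² + 9*x
p = -⅛ (p = 1/(-(9 - 1)) = 1/(-1*8) = 1/(-8) = -⅛ ≈ -0.12500)
W(1)*p = -19*1^(5/2)/3*(-⅛) = -19/3*1*(-⅛) = -19/3*(-⅛) = 19/24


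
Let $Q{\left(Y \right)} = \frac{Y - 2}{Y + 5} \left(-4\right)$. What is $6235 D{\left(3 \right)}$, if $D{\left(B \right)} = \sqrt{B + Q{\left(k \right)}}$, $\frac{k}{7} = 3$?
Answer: $\frac{6235 \sqrt{13}}{13} \approx 1729.3$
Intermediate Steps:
$k = 21$ ($k = 7 \cdot 3 = 21$)
$Q{\left(Y \right)} = - \frac{4 \left(-2 + Y\right)}{5 + Y}$ ($Q{\left(Y \right)} = \frac{-2 + Y}{5 + Y} \left(-4\right) = - \frac{4 \left(-2 + Y\right)}{5 + Y}$)
$D{\left(B \right)} = \sqrt{- \frac{38}{13} + B}$ ($D{\left(B \right)} = \sqrt{B + \frac{4 \left(2 - 21\right)}{5 + 21}} = \sqrt{B + \frac{4 \left(2 - 21\right)}{26}} = \sqrt{B + 4 \cdot \frac{1}{26} \left(-19\right)} = \sqrt{B - \frac{38}{13}} = \sqrt{- \frac{38}{13} + B}$)
$6235 D{\left(3 \right)} = 6235 \frac{\sqrt{-494 + 169 \cdot 3}}{13} = 6235 \frac{\sqrt{-494 + 507}}{13} = 6235 \frac{\sqrt{13}}{13} = \frac{6235 \sqrt{13}}{13}$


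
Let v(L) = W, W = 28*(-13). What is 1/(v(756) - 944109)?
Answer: -1/944473 ≈ -1.0588e-6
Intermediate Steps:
W = -364
v(L) = -364
1/(v(756) - 944109) = 1/(-364 - 944109) = 1/(-944473) = -1/944473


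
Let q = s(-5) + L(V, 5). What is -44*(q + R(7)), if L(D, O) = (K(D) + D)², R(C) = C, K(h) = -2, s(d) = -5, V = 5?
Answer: -484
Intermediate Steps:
L(D, O) = (-2 + D)²
q = 4 (q = -5 + (-2 + 5)² = -5 + 3² = -5 + 9 = 4)
-44*(q + R(7)) = -44*(4 + 7) = -44*11 = -484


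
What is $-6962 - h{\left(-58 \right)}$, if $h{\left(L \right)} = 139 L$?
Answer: $1100$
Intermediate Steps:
$-6962 - h{\left(-58 \right)} = -6962 - 139 \left(-58\right) = -6962 - -8062 = -6962 + 8062 = 1100$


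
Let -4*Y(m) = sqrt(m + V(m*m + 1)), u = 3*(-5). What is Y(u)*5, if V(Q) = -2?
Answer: -5*I*sqrt(17)/4 ≈ -5.1539*I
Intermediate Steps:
u = -15
Y(m) = -sqrt(-2 + m)/4 (Y(m) = -sqrt(m - 2)/4 = -sqrt(-2 + m)/4)
Y(u)*5 = -sqrt(-2 - 15)/4*5 = -I*sqrt(17)/4*5 = -5*I*sqrt(17)/4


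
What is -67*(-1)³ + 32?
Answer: 99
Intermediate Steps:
-67*(-1)³ + 32 = -67*(-1) + 32 = 67 + 32 = 99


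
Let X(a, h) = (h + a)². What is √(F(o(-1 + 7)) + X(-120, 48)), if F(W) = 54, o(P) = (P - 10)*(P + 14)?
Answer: 3*√582 ≈ 72.374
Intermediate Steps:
o(P) = (-10 + P)*(14 + P)
X(a, h) = (a + h)²
√(F(o(-1 + 7)) + X(-120, 48)) = √(54 + (-120 + 48)²) = √(54 + (-72)²) = √(54 + 5184) = √5238 = 3*√582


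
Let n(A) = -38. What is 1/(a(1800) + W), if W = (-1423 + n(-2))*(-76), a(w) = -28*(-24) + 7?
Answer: 1/111715 ≈ 8.9513e-6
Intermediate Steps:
a(w) = 679 (a(w) = 672 + 7 = 679)
W = 111036 (W = (-1423 - 38)*(-76) = -1461*(-76) = 111036)
1/(a(1800) + W) = 1/(679 + 111036) = 1/111715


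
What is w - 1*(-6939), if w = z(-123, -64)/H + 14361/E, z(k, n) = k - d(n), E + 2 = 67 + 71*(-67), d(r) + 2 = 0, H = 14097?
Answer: 152921374229/22047708 ≈ 6935.9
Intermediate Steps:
d(r) = -2 (d(r) = -2 + 0 = -2)
E = -4692 (E = -2 + (67 + 71*(-67)) = -2 + (67 - 4757) = -2 - 4690 = -4692)
z(k, n) = 2 + k (z(k, n) = k - 1*(-2) = k + 2 = 2 + k)
w = -67671583/22047708 (w = (2 - 123)/14097 + 14361/(-4692) = -121*1/14097 + 14361*(-1/4692) = -121/14097 - 4787/1564 = -67671583/22047708 ≈ -3.0693)
w - 1*(-6939) = -67671583/22047708 - 1*(-6939) = -67671583/22047708 + 6939 = 152921374229/22047708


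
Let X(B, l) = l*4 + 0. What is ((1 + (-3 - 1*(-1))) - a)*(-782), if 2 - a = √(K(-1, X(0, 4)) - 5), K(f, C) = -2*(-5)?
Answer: 2346 - 782*√5 ≈ 597.39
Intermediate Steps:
X(B, l) = 4*l (X(B, l) = 4*l + 0 = 4*l)
K(f, C) = 10
a = 2 - √5 (a = 2 - √(10 - 5) = 2 - √5 ≈ -0.23607)
((1 + (-3 - 1*(-1))) - a)*(-782) = ((1 + (-3 - 1*(-1))) - (2 - √5))*(-782) = ((1 + (-3 + 1)) + (-2 + √5))*(-782) = ((1 - 2) + (-2 + √5))*(-782) = (-1 + (-2 + √5))*(-782) = (-3 + √5)*(-782) = 2346 - 782*√5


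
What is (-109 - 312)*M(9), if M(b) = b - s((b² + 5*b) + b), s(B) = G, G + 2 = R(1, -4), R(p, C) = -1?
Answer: -5052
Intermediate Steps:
G = -3 (G = -2 - 1 = -3)
s(B) = -3
M(b) = 3 + b (M(b) = b - 1*(-3) = b + 3 = 3 + b)
(-109 - 312)*M(9) = (-109 - 312)*(3 + 9) = -421*12 = -5052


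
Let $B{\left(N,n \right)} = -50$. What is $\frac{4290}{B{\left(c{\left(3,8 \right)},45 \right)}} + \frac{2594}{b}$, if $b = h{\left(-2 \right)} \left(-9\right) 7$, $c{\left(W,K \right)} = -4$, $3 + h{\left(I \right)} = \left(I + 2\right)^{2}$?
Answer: $- \frac{68111}{945} \approx -72.075$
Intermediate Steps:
$h{\left(I \right)} = -3 + \left(2 + I\right)^{2}$ ($h{\left(I \right)} = -3 + \left(I + 2\right)^{2} = -3 + \left(2 + I\right)^{2}$)
$b = 189$ ($b = \left(-3 + \left(2 - 2\right)^{2}\right) \left(-9\right) 7 = \left(-3 + 0^{2}\right) \left(-9\right) 7 = \left(-3 + 0\right) \left(-9\right) 7 = \left(-3\right) \left(-9\right) 7 = 27 \cdot 7 = 189$)
$\frac{4290}{B{\left(c{\left(3,8 \right)},45 \right)}} + \frac{2594}{b} = \frac{4290}{-50} + \frac{2594}{189} = 4290 \left(- \frac{1}{50}\right) + 2594 \cdot \frac{1}{189} = - \frac{429}{5} + \frac{2594}{189} = - \frac{68111}{945}$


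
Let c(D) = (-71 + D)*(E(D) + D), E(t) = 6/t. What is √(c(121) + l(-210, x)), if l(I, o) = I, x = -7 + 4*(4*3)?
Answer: 2*√176735/11 ≈ 76.436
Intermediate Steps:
x = 41 (x = -7 + 4*12 = -7 + 48 = 41)
c(D) = (-71 + D)*(D + 6/D) (c(D) = (-71 + D)*(6/D + D) = (-71 + D)*(D + 6/D))
√(c(121) + l(-210, x)) = √((6 + 121² - 426/121 - 71*121) - 210) = √((6 + 14641 - 426*1/121 - 8591) - 210) = √((6 + 14641 - 426/121 - 8591) - 210) = √(732350/121 - 210) = √(706940/121) = 2*√176735/11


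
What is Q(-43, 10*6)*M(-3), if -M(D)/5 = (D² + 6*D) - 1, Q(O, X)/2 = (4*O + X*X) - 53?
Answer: 337500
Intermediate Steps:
Q(O, X) = -106 + 2*X² + 8*O (Q(O, X) = 2*((4*O + X*X) - 53) = 2*((4*O + X²) - 53) = 2*((X² + 4*O) - 53) = 2*(-53 + X² + 4*O) = -106 + 2*X² + 8*O)
M(D) = 5 - 30*D - 5*D² (M(D) = -5*((D² + 6*D) - 1) = -5*(-1 + D² + 6*D) = 5 - 30*D - 5*D²)
Q(-43, 10*6)*M(-3) = (-106 + 2*(10*6)² + 8*(-43))*(5 - 30*(-3) - 5*(-3)²) = (-106 + 2*60² - 344)*(5 + 90 - 5*9) = (-106 + 2*3600 - 344)*(5 + 90 - 45) = (-106 + 7200 - 344)*50 = 6750*50 = 337500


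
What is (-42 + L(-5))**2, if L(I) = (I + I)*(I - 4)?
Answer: 2304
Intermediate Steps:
L(I) = 2*I*(-4 + I) (L(I) = (2*I)*(-4 + I) = 2*I*(-4 + I))
(-42 + L(-5))**2 = (-42 + 2*(-5)*(-4 - 5))**2 = (-42 + 2*(-5)*(-9))**2 = (-42 + 90)**2 = 48**2 = 2304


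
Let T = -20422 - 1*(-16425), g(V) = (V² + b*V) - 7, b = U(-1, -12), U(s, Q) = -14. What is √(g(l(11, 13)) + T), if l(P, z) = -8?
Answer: 2*I*√957 ≈ 61.871*I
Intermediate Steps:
b = -14
g(V) = -7 + V² - 14*V (g(V) = (V² - 14*V) - 7 = -7 + V² - 14*V)
T = -3997 (T = -20422 + 16425 = -3997)
√(g(l(11, 13)) + T) = √((-7 + (-8)² - 14*(-8)) - 3997) = √((-7 + 64 + 112) - 3997) = √(169 - 3997) = √(-3828) = 2*I*√957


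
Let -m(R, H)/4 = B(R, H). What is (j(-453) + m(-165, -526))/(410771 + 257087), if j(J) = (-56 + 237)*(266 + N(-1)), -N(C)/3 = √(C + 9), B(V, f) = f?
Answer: 25125/333929 - 543*√2/333929 ≈ 0.072941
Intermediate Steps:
m(R, H) = -4*H
N(C) = -3*√(9 + C) (N(C) = -3*√(C + 9) = -3*√(9 + C))
j(J) = 48146 - 1086*√2 (j(J) = (-56 + 237)*(266 - 3*√(9 - 1)) = 181*(266 - 6*√2) = 48146 - 1086*√2)
(j(-453) + m(-165, -526))/(410771 + 257087) = ((48146 - 1086*√2) - 4*(-526))/(410771 + 257087) = ((48146 - 1086*√2) + 2104)/667858 = (50250 - 1086*√2)*(1/667858) = 25125/333929 - 543*√2/333929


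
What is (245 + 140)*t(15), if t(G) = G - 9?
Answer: 2310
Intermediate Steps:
t(G) = -9 + G
(245 + 140)*t(15) = (245 + 140)*(-9 + 15) = 385*6 = 2310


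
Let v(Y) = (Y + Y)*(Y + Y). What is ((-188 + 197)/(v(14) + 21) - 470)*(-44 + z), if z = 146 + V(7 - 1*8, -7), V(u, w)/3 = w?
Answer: -30645621/805 ≈ -38069.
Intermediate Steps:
V(u, w) = 3*w
v(Y) = 4*Y**2 (v(Y) = (2*Y)*(2*Y) = 4*Y**2)
z = 125 (z = 146 + 3*(-7) = 146 - 21 = 125)
((-188 + 197)/(v(14) + 21) - 470)*(-44 + z) = ((-188 + 197)/(4*14**2 + 21) - 470)*(-44 + 125) = (9/(4*196 + 21) - 470)*81 = (9/(784 + 21) - 470)*81 = (9/805 - 470)*81 = -378341/805*81 = -30645621/805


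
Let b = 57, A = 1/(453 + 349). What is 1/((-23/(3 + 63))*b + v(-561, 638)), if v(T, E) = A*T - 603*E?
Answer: -4411/1697064158 ≈ -2.5992e-6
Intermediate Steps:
A = 1/802 ≈ 0.0012469
v(T, E) = -603*E + T/802 (v(T, E) = T/802 - 603*E = -603*E + T/802)
1/((-23/(3 + 63))*b + v(-561, 638)) = 1/((-23/(3 + 63))*57 + (-603*638 + (1/802)*(-561))) = 1/((-23/66)*57 + (-384714 - 561/802)) = 1/(((1/66)*(-23))*57 - 308541189/802) = 1/(-23/66*57 - 308541189/802) = 1/(-437/22 - 308541189/802) = 1/(-1697064158/4411) = -4411/1697064158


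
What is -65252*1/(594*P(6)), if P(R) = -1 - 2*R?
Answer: 2966/351 ≈ 8.4501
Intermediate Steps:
-65252*1/(594*P(6)) = -65252*1/(594*(-1 - 2*6)) = -65252*1/(594*(-1 - 12)) = -65252/((-13*594)) = -65252/(-7722) = -65252*(-1/7722) = 2966/351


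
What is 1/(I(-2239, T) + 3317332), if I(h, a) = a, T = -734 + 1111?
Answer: 1/3317709 ≈ 3.0141e-7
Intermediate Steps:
T = 377
1/(I(-2239, T) + 3317332) = 1/(377 + 3317332) = 1/3317709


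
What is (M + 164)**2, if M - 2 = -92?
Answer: 5476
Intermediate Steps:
M = -90 (M = 2 - 92 = -90)
(M + 164)**2 = (-90 + 164)**2 = 74**2 = 5476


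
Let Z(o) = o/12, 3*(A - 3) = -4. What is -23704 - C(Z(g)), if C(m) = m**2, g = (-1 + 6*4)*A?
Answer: -30733609/1296 ≈ -23714.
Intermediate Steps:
A = 5/3 (A = 3 + (1/3)*(-4) = 3 - 4/3 = 5/3 ≈ 1.6667)
g = 115/3 (g = (-1 + 6*4)*(5/3) = (-1 + 24)*(5/3) = 23*(5/3) = 115/3 ≈ 38.333)
Z(o) = o/12 (Z(o) = o*(1/12) = o/12)
-23704 - C(Z(g)) = -23704 - ((1/12)*(115/3))**2 = -23704 - (115/36)**2 = -23704 - 1*13225/1296 = -23704 - 13225/1296 = -30733609/1296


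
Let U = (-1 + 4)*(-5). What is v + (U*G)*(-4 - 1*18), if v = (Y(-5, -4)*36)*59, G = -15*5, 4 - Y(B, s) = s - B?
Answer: -18378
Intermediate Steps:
Y(B, s) = 4 + B - s (Y(B, s) = 4 - (s - B) = 4 + (B - s) = 4 + B - s)
U = -15 (U = 3*(-5) = -15)
G = -75
v = 6372 (v = ((4 - 5 - 1*(-4))*36)*59 = ((4 - 5 + 4)*36)*59 = (3*36)*59 = 108*59 = 6372)
v + (U*G)*(-4 - 1*18) = 6372 + (-15*(-75))*(-4 - 1*18) = 6372 + 1125*(-4 - 18) = 6372 + 1125*(-22) = 6372 - 24750 = -18378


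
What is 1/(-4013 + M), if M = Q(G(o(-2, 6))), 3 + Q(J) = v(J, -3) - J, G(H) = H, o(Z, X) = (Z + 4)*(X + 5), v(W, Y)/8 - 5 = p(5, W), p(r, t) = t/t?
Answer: -1/3990 ≈ -0.00025063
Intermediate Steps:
p(r, t) = 1
v(W, Y) = 48 (v(W, Y) = 40 + 8*1 = 40 + 8 = 48)
o(Z, X) = (4 + Z)*(5 + X)
Q(J) = 45 - J (Q(J) = -3 + (48 - J) = 45 - J)
M = 23 (M = 45 - (20 + 4*6 + 5*(-2) + 6*(-2)) = 45 - (20 + 24 - 10 - 12) = 45 - 1*22 = 45 - 22 = 23)
1/(-4013 + M) = 1/(-4013 + 23) = 1/(-3990) = -1/3990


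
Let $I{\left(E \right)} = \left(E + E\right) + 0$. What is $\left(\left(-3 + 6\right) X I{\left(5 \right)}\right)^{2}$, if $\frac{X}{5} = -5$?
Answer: $562500$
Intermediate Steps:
$X = -25$ ($X = 5 \left(-5\right) = -25$)
$I{\left(E \right)} = 2 E$ ($I{\left(E \right)} = 2 E + 0 = 2 E$)
$\left(\left(-3 + 6\right) X I{\left(5 \right)}\right)^{2} = \left(\left(-3 + 6\right) \left(-25\right) 2 \cdot 5\right)^{2} = \left(3 \left(-25\right) 10\right)^{2} = \left(\left(-75\right) 10\right)^{2} = \left(-750\right)^{2} = 562500$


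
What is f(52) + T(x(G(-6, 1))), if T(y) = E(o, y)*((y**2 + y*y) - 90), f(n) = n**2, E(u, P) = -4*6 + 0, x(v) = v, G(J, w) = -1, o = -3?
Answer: 4816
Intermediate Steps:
E(u, P) = -24 (E(u, P) = -24 + 0 = -24)
T(y) = 2160 - 48*y**2 (T(y) = -24*((y**2 + y*y) - 90) = -24*((y**2 + y**2) - 90) = -24*(2*y**2 - 90) = -24*(-90 + 2*y**2) = 2160 - 48*y**2)
f(52) + T(x(G(-6, 1))) = 52**2 + (2160 - 48*(-1)**2) = 2704 + (2160 - 48*1) = 2704 + (2160 - 48) = 2704 + 2112 = 4816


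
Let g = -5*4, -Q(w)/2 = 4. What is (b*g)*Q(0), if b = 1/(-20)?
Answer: -8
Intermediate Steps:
Q(w) = -8 (Q(w) = -2*4 = -8)
b = -1/20 ≈ -0.050000
g = -20
(b*g)*Q(0) = -1/20*(-20)*(-8) = 1*(-8) = -8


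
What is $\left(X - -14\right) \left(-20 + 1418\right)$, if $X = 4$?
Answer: $25164$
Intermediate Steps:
$\left(X - -14\right) \left(-20 + 1418\right) = \left(4 - -14\right) \left(-20 + 1418\right) = \left(4 + 14\right) 1398 = 18 \cdot 1398 = 25164$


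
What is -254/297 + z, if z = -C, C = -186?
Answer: 54988/297 ≈ 185.14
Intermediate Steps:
z = 186 (z = -1*(-186) = 186)
-254/297 + z = -254/297 + 186 = 54988/297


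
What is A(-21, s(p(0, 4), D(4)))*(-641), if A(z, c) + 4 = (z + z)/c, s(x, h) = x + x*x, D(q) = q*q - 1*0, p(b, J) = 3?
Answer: 9615/2 ≈ 4807.5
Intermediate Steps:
D(q) = q² (D(q) = q² + 0 = q²)
s(x, h) = x + x²
A(z, c) = -4 + 2*z/c (A(z, c) = -4 + (z + z)/c = -4 + (2*z)/c = -4 + 2*z/c)
A(-21, s(p(0, 4), D(4)))*(-641) = (-4 + 2*(-21)/(3*(1 + 3)))*(-641) = (-4 + 2*(-21)/(3*4))*(-641) = (-4 + 2*(-21)/12)*(-641) = (-4 + 2*(-21)*(1/12))*(-641) = (-4 - 7/2)*(-641) = -15/2*(-641) = 9615/2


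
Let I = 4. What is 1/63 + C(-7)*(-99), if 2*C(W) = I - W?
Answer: -68605/126 ≈ -544.48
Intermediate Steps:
C(W) = 2 - W/2 (C(W) = (4 - W)/2 = 2 - W/2)
1/63 + C(-7)*(-99) = 1/63 + (2 - 1/2*(-7))*(-99) = 1/63 + (2 + 7/2)*(-99) = 1/63 + (11/2)*(-99) = 1/63 - 1089/2 = -68605/126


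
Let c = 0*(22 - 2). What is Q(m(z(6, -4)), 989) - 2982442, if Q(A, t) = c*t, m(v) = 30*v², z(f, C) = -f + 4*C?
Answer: -2982442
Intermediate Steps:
c = 0 (c = 0*20 = 0)
Q(A, t) = 0 (Q(A, t) = 0*t = 0)
Q(m(z(6, -4)), 989) - 2982442 = 0 - 2982442 = -2982442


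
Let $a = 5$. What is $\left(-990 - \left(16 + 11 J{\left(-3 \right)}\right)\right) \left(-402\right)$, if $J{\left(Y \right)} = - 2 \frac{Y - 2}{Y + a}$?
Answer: $426522$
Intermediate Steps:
$J{\left(Y \right)} = - \frac{2 \left(-2 + Y\right)}{5 + Y}$ ($J{\left(Y \right)} = - 2 \frac{Y - 2}{Y + 5} = - 2 \frac{-2 + Y}{5 + Y} = - \frac{2 \left(-2 + Y\right)}{5 + Y}$)
$\left(-990 - \left(16 + 11 J{\left(-3 \right)}\right)\right) \left(-402\right) = \left(-990 - \left(16 + 11 \frac{2 \left(2 - -3\right)}{5 - 3}\right)\right) \left(-402\right) = \left(-990 - \left(16 + 11 \frac{2 \left(2 + 3\right)}{2}\right)\right) \left(-402\right) = \left(-990 - \left(16 + 11 \cdot 2 \cdot \frac{1}{2} \cdot 5\right)\right) \left(-402\right) = \left(-990 - 71\right) \left(-402\right) = \left(-1061\right) \left(-402\right) = 426522$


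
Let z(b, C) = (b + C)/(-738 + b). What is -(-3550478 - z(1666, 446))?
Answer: 102963928/29 ≈ 3.5505e+6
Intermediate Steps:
z(b, C) = (C + b)/(-738 + b)
-(-3550478 - z(1666, 446)) = -(-3550478 - (446 + 1666)/(-738 + 1666)) = -(-3550478 - 2112/928) = -(-3550478 - 1*66/29) = -(-3550478 - 66/29) = -1*(-102963928/29) = 102963928/29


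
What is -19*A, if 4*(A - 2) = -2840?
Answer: 13452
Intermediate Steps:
A = -708 (A = 2 + (¼)*(-2840) = 2 - 710 = -708)
-19*A = -19*(-708) = 13452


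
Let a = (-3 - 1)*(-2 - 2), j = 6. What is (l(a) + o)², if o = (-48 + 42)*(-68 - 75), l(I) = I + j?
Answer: 774400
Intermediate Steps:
a = 16 (a = -4*(-4) = 16)
l(I) = 6 + I (l(I) = I + 6 = 6 + I)
o = 858 (o = -6*(-143) = 858)
(l(a) + o)² = ((6 + 16) + 858)² = (22 + 858)² = 880² = 774400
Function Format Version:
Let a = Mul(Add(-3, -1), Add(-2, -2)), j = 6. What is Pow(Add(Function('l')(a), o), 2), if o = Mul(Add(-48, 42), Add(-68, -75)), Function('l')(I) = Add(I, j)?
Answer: 774400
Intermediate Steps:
a = 16 (a = Mul(-4, -4) = 16)
Function('l')(I) = Add(6, I) (Function('l')(I) = Add(I, 6) = Add(6, I))
o = 858 (o = Mul(-6, -143) = 858)
Pow(Add(Function('l')(a), o), 2) = Pow(Add(Add(6, 16), 858), 2) = Pow(Add(22, 858), 2) = Pow(880, 2) = 774400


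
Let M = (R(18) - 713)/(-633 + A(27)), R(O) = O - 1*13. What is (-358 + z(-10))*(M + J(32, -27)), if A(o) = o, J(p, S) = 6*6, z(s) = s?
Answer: -1381472/101 ≈ -13678.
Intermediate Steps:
J(p, S) = 36
R(O) = -13 + O (R(O) = O - 13 = -13 + O)
M = 118/101 (M = ((-13 + 18) - 713)/(-633 + 27) = (5 - 713)/(-606) = -708*(-1/606) = 118/101 ≈ 1.1683)
(-358 + z(-10))*(M + J(32, -27)) = (-358 - 10)*(118/101 + 36) = -368*3754/101 = -1381472/101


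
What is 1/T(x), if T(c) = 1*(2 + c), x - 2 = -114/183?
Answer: 61/206 ≈ 0.29612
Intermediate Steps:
x = 84/61 (x = 2 - 114/183 = 2 - 114*1/183 = 2 - 38/61 = 84/61 ≈ 1.3770)
T(c) = 2 + c
1/T(x) = 1/(2 + 84/61) = 1/(206/61) = 61/206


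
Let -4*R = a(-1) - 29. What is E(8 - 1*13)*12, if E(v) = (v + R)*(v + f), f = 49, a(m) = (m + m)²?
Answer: 660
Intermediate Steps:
a(m) = 4*m² (a(m) = (2*m)² = 4*m²)
R = 25/4 (R = -(4*(-1)² - 29)/4 = -(4*1 - 29)/4 = -(4 - 29)/4 = -¼*(-25) = 25/4 ≈ 6.2500)
E(v) = (49 + v)*(25/4 + v) (E(v) = (v + 25/4)*(v + 49) = (25/4 + v)*(49 + v) = (49 + v)*(25/4 + v))
E(8 - 1*13)*12 = (1225/4 + (8 - 1*13)² + 221*(8 - 1*13)/4)*12 = (1225/4 + (8 - 13)² + 221*(8 - 13)/4)*12 = (1225/4 + (-5)² + (221/4)*(-5))*12 = (1225/4 + 25 - 1105/4)*12 = 55*12 = 660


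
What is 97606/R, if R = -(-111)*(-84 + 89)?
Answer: 2638/15 ≈ 175.87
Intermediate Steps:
R = 555 (R = -(-111)*5 = -1*(-555) = 555)
97606/R = 97606/555 = 97606*(1/555) = 2638/15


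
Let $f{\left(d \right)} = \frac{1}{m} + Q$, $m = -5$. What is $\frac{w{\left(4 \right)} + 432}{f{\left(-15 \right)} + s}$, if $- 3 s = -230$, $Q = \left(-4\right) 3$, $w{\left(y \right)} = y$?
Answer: $\frac{6540}{967} \approx 6.7632$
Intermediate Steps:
$Q = -12$
$s = \frac{230}{3}$ ($s = \left(- \frac{1}{3}\right) \left(-230\right) = \frac{230}{3} \approx 76.667$)
$f{\left(d \right)} = - \frac{61}{5}$ ($f{\left(d \right)} = \frac{1}{-5} - 12 = - \frac{1}{5} - 12 = - \frac{61}{5}$)
$\frac{w{\left(4 \right)} + 432}{f{\left(-15 \right)} + s} = \frac{4 + 432}{- \frac{61}{5} + \frac{230}{3}} = \frac{436}{\frac{967}{15}} = 436 \cdot \frac{15}{967} = \frac{6540}{967}$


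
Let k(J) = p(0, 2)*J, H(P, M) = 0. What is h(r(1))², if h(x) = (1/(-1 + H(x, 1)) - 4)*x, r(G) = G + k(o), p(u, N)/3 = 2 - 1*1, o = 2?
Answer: 1225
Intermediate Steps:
p(u, N) = 3 (p(u, N) = 3*(2 - 1*1) = 3*(2 - 1) = 3*1 = 3)
k(J) = 3*J
r(G) = 6 + G (r(G) = G + 3*2 = G + 6 = 6 + G)
h(x) = -5*x (h(x) = (1/(-1 + 0) - 4)*x = (1/(-1) - 4)*x = (-1 - 4)*x = -5*x)
h(r(1))² = (-5*(6 + 1))² = (-5*7)² = (-35)² = 1225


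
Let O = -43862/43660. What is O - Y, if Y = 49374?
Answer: -1077856351/21830 ≈ -49375.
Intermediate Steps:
O = -21931/21830 (O = -43862*1/43660 = -21931/21830 ≈ -1.0046)
O - Y = -21931/21830 - 1*49374 = -21931/21830 - 49374 = -1077856351/21830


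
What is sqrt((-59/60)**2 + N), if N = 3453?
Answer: sqrt(12434281)/60 ≈ 58.770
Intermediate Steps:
sqrt((-59/60)**2 + N) = sqrt((-59/60)**2 + 3453) = sqrt(3481/3600 + 3453) = sqrt(12434281/3600) = sqrt(12434281)/60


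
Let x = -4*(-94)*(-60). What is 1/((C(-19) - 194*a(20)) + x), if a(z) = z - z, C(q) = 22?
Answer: -1/22538 ≈ -4.4369e-5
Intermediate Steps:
a(z) = 0
x = -22560 (x = 376*(-60) = -22560)
1/((C(-19) - 194*a(20)) + x) = 1/((22 - 194*0) - 22560) = 1/((22 + 0) - 22560) = 1/(22 - 22560) = 1/(-22538) = -1/22538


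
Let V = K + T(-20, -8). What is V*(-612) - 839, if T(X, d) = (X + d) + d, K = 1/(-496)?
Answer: 2628085/124 ≈ 21194.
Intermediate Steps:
K = -1/496 ≈ -0.0020161
T(X, d) = X + 2*d
V = -17857/496 (V = -1/496 + (-20 + 2*(-8)) = -1/496 + (-20 - 16) = -1/496 - 36 = -17857/496 ≈ -36.002)
V*(-612) - 839 = -17857/496*(-612) - 839 = 2732121/124 - 839 = 2628085/124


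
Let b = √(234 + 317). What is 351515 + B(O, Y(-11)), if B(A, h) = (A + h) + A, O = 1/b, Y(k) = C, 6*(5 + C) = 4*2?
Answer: 1054534/3 + 2*√551/551 ≈ 3.5151e+5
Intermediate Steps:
C = -11/3 (C = -5 + (4*2)/6 = -5 + (⅙)*8 = -5 + 4/3 = -11/3 ≈ -3.6667)
b = √551 ≈ 23.473
Y(k) = -11/3
O = √551/551 (O = 1/(√551) = √551/551 ≈ 0.042601)
B(A, h) = h + 2*A
351515 + B(O, Y(-11)) = 351515 + (-11/3 + 2*(√551/551)) = 351515 + (-11/3 + 2*√551/551) = 1054534/3 + 2*√551/551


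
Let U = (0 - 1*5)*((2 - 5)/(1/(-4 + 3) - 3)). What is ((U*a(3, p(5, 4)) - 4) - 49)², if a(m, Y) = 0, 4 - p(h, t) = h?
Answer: 2809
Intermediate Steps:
p(h, t) = 4 - h
U = -15/4 (U = (0 - 5)*(-3/(1/(-1) - 3)) = -(-15)/(-1 - 3) = -(-15)/(-4) = -(-15)*(-1)/4 = -5*¾ = -15/4 ≈ -3.7500)
((U*a(3, p(5, 4)) - 4) - 49)² = ((-15/4*0 - 4) - 49)² = ((0 - 4) - 49)² = (-4 - 49)² = (-53)² = 2809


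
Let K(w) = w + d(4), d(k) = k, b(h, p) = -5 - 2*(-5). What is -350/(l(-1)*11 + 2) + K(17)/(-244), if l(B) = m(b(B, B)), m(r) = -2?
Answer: 4249/244 ≈ 17.414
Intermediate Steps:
b(h, p) = 5 (b(h, p) = -5 + 10 = 5)
K(w) = 4 + w (K(w) = w + 4 = 4 + w)
l(B) = -2
-350/(l(-1)*11 + 2) + K(17)/(-244) = -350/(-2*11 + 2) + (4 + 17)/(-244) = -350/(-22 + 2) + 21*(-1/244) = -350/(-20) - 21/244 = -350*(-1/20) - 21/244 = 35/2 - 21/244 = 4249/244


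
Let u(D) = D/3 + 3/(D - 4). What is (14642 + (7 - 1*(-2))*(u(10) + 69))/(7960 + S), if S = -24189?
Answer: -30595/32458 ≈ -0.94260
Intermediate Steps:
u(D) = 3/(-4 + D) + D/3 (u(D) = D*(⅓) + 3/(-4 + D) = D/3 + 3/(-4 + D) = 3/(-4 + D) + D/3)
(14642 + (7 - 1*(-2))*(u(10) + 69))/(7960 + S) = (14642 + (7 - 1*(-2))*((9 + 10² - 4*10)/(3*(-4 + 10)) + 69))/(7960 - 24189) = (14642 + (7 + 2)*((⅓)*(9 + 100 - 40)/6 + 69))/(-16229) = (14642 + 9*((⅓)*(⅙)*69 + 69))*(-1/16229) = (14642 + 9*(23/6 + 69))*(-1/16229) = (14642 + 9*(437/6))*(-1/16229) = (14642 + 1311/2)*(-1/16229) = (30595/2)*(-1/16229) = -30595/32458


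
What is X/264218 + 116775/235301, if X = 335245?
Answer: 109737540695/62170759618 ≈ 1.7651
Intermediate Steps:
X/264218 + 116775/235301 = 335245/264218 + 116775/235301 = 109737540695/62170759618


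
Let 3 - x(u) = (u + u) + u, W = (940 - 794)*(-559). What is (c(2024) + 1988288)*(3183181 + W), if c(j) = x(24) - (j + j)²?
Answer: -44656625299195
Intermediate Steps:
W = -81614 (W = 146*(-559) = -81614)
x(u) = 3 - 3*u (x(u) = 3 - ((u + u) + u) = 3 - (2*u + u) = 3 - 3*u)
c(j) = -69 - 4*j² (c(j) = (3 - 3*24) - (j + j)² = (3 - 72) - (2*j)² = -69 - 4*j²)
(c(2024) + 1988288)*(3183181 + W) = ((-69 - 4*2024²) + 1988288)*(3183181 - 81614) = ((-69 - 4*4096576) + 1988288)*3101567 = ((-69 - 16386304) + 1988288)*3101567 = (-16386373 + 1988288)*3101567 = -14398085*3101567 = -44656625299195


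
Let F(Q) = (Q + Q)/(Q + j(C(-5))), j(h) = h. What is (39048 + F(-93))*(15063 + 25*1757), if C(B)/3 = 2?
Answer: 66801196552/29 ≈ 2.3035e+9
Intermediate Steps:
C(B) = 6 (C(B) = 3*2 = 6)
F(Q) = 2*Q/(6 + Q) (F(Q) = (Q + Q)/(Q + 6) = (2*Q)/(6 + Q) = 2*Q/(6 + Q))
(39048 + F(-93))*(15063 + 25*1757) = (39048 + 2*(-93)/(6 - 93))*(15063 + 25*1757) = (39048 + 2*(-93)/(-87))*(15063 + 43925) = (39048 + 2*(-93)*(-1/87))*58988 = (39048 + 62/29)*58988 = (1132454/29)*58988 = 66801196552/29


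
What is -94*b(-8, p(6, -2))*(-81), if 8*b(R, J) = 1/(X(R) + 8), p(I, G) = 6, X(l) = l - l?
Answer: 3807/32 ≈ 118.97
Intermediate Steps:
X(l) = 0
b(R, J) = 1/64 (b(R, J) = 1/(8*(0 + 8)) = (⅛)/8 = (⅛)*(⅛) = 1/64)
-94*b(-8, p(6, -2))*(-81) = -94*1/64*(-81) = -47/32*(-81) = 3807/32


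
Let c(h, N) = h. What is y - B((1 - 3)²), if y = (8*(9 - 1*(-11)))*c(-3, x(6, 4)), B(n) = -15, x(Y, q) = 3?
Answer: -465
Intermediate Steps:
y = -480 (y = (8*(9 - 1*(-11)))*(-3) = (8*(9 + 11))*(-3) = (8*20)*(-3) = 160*(-3) = -480)
y - B((1 - 3)²) = -480 - 1*(-15) = -480 + 15 = -465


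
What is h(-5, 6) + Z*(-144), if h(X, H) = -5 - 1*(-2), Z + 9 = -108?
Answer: 16845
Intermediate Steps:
Z = -117 (Z = -9 - 108 = -117)
h(X, H) = -3 (h(X, H) = -5 + 2 = -3)
h(-5, 6) + Z*(-144) = -3 - 117*(-144) = -3 + 16848 = 16845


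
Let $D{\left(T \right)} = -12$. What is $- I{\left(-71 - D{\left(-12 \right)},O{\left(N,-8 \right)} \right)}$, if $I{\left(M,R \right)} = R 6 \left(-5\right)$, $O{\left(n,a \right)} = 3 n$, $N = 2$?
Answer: $180$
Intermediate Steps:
$I{\left(M,R \right)} = - 30 R$ ($I{\left(M,R \right)} = 6 R \left(-5\right) = - 30 R$)
$- I{\left(-71 - D{\left(-12 \right)},O{\left(N,-8 \right)} \right)} = - \left(-30\right) 3 \cdot 2 = - \left(-30\right) 6 = \left(-1\right) \left(-180\right) = 180$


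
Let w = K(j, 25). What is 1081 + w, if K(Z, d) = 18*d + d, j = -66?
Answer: 1556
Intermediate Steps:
K(Z, d) = 19*d
w = 475 (w = 19*25 = 475)
1081 + w = 1081 + 475 = 1556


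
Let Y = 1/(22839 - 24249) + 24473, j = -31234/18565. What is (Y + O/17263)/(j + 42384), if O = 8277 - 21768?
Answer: 47058253348343/81498042203628 ≈ 0.57742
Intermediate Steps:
j = -31234/18565 (j = -31234*1/18565 = -31234/18565 ≈ -1.6824)
O = -13491
Y = 34506929/1410 (Y = 1/(-1410) + 24473 = -1/1410 + 24473 = 34506929/1410 ≈ 24473.)
(Y + O/17263)/(j + 42384) = (34506929/1410 - 13491/17263)/(-31234/18565 + 42384) = (34506929/1410 - 13491*1/17263)/(786827726/18565) = (34506929/1410 - 13491/17263)*(18565/786827726) = (595674093017/24340830)*(18565/786827726) = 47058253348343/81498042203628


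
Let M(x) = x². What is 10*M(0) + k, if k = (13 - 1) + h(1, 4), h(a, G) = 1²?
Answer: 13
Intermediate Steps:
h(a, G) = 1
k = 13 (k = (13 - 1) + 1 = 12 + 1 = 13)
10*M(0) + k = 10*0² + 13 = 10*0 + 13 = 0 + 13 = 13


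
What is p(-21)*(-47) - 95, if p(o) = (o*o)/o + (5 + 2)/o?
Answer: 2723/3 ≈ 907.67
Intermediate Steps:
p(o) = o + 7/o (p(o) = o**2/o + 7/o = o + 7/o)
p(-21)*(-47) - 95 = (-21 + 7/(-21))*(-47) - 95 = (-21 + 7*(-1/21))*(-47) - 95 = (-21 - 1/3)*(-47) - 95 = -64/3*(-47) - 95 = 3008/3 - 95 = 2723/3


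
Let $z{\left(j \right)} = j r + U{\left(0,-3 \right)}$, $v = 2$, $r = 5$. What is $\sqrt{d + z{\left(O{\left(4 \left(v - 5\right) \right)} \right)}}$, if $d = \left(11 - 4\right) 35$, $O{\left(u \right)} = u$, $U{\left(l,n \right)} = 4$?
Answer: $3 \sqrt{21} \approx 13.748$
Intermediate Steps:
$z{\left(j \right)} = 4 + 5 j$ ($z{\left(j \right)} = j 5 + 4 = 5 j + 4 = 4 + 5 j$)
$d = 245$ ($d = 7 \cdot 35 = 245$)
$\sqrt{d + z{\left(O{\left(4 \left(v - 5\right) \right)} \right)}} = \sqrt{245 + \left(4 + 5 \cdot 4 \left(2 - 5\right)\right)} = \sqrt{245 + \left(4 + 5 \cdot 4 \left(-3\right)\right)} = \sqrt{245 + \left(4 + 5 \left(-12\right)\right)} = \sqrt{245 + \left(4 - 60\right)} = \sqrt{245 - 56} = \sqrt{189} = 3 \sqrt{21}$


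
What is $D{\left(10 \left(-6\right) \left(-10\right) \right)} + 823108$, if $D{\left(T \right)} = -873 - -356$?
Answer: $822591$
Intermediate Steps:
$D{\left(T \right)} = -517$ ($D{\left(T \right)} = -873 + 356 = -517$)
$D{\left(10 \left(-6\right) \left(-10\right) \right)} + 823108 = -517 + 823108 = 822591$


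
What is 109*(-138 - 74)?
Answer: -23108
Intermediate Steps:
109*(-138 - 74) = 109*(-212) = -23108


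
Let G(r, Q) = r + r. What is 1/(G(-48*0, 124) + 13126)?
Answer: 1/13126 ≈ 7.6185e-5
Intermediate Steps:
G(r, Q) = 2*r
1/(G(-48*0, 124) + 13126) = 1/(2*(-48*0) + 13126) = 1/(2*0 + 13126) = 1/(0 + 13126) = 1/13126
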